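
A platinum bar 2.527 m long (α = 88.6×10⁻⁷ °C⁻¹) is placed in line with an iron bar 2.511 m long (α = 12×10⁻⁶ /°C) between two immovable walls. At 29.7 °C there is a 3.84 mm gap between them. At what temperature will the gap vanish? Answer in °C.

α₁L₁ = 2.238922×10⁻⁵ m/K, α₂L₂ = 3.0132×10⁻⁵ m/K → total 5.252122×10⁻⁵ m/K
ΔT = g/(α₁L₁+α₂L₂) = 3.84×10⁻³ / 5.252122×10⁻⁵ = 73.11 K
T = 29.7 + 73.11 = 102.81 °C

T = 103 °C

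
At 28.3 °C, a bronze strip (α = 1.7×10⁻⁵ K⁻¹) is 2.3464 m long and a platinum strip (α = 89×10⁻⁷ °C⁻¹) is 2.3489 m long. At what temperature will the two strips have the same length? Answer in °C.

L₁(1 + α₁ΔT) = L₂(1 + α₂ΔT) ⇒ ΔT = (L₂ − L₁)/(α₁L₁ − α₂L₂)
L₂ − L₁ = 2.3489 − 2.3464 = 2.50×10⁻³ m
α₁L₁ − α₂L₂ = 1.7×10⁻⁵×2.3464 − 89×10⁻⁷×2.3489 = 1.898359×10⁻⁵ m/K
ΔT = 2.50×10⁻³ / 1.898359×10⁻⁵ = 131.693 K
T = 28.3 + 131.693 = 159.993 °C

T = 160.0 °C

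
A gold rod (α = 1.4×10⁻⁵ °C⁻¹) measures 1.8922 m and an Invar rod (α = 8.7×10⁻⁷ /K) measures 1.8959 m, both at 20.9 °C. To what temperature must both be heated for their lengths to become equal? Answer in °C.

L₁(1 + α₁ΔT) = L₂(1 + α₂ΔT) ⇒ ΔT = (L₂ − L₁)/(α₁L₁ − α₂L₂)
L₂ − L₁ = 1.8959 − 1.8922 = 3.70×10⁻³ m
α₁L₁ − α₂L₂ = 1.4×10⁻⁵×1.8922 − 8.7×10⁻⁷×1.8959 = 2.4841367×10⁻⁵ m/K
ΔT = 3.70×10⁻³ / 2.4841367×10⁻⁵ = 148.945 K
T = 20.9 + 148.945 = 169.845 °C

T = 169.8 °C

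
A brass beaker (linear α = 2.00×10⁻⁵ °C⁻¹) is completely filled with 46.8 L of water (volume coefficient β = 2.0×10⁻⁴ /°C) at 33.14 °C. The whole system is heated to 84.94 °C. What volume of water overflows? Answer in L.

The beaker also expands: β_container ≈ 3α = 6.0×10⁻⁵ /K
Net overflow = V₀(β_liq − 3α_cont)ΔT
β − 3α = 2.00×10⁻⁴ − 6.0×10⁻⁵ = 1.40×10⁻⁴ /K; ΔT = 51.80 K
ΔV = 46.8 × 1.40×10⁻⁴ × 51.80 = 0.339 L

0.339 L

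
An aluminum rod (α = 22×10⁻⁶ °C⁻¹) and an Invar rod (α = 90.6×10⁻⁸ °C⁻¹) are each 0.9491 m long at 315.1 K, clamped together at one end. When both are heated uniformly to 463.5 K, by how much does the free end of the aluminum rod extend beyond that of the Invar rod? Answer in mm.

ΔT = 148.4 K
aluminum: ΔL = 22×10⁻⁶ × 0.9491 m × 148.4 = 3.0986×10⁻³ m = 3.0986 mm
Invar: ΔL = 90.6×10⁻⁸ × 0.9491 m × 148.4 = 1.2761×10⁻⁴ m = 0.12761 mm
difference = 3.0986 − 0.12761 = 2.97099 mm

2.97 mm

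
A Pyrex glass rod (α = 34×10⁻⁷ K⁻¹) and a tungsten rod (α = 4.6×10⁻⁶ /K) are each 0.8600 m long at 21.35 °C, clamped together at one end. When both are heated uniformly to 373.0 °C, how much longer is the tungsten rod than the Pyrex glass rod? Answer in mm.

0.363 mm

ΔT = 351.65 K
Pyrex glass: ΔL = 34×10⁻⁷ × 0.8600 m × 351.65 = 1.0282×10⁻³ m = 1.0282 mm
tungsten: ΔL = 4.6×10⁻⁶ × 0.8600 m × 351.65 = 1.3911×10⁻³ m = 1.3911 mm
difference = 1.3911 − 1.0282 = 0.3629 mm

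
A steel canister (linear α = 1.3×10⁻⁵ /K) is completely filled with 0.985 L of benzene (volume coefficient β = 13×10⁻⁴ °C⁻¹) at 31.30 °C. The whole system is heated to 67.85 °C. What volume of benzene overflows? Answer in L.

The canister also expands: β_container ≈ 3α = 3.9×10⁻⁵ /K
Net overflow = V₀(β_liq − 3α_cont)ΔT
β − 3α = 1.30×10⁻³ − 3.9×10⁻⁵ = 1.261×10⁻³ /K; ΔT = 36.55 K
ΔV = 0.985 × 1.261×10⁻³ × 36.55 = 0.0454 L

0.0454 L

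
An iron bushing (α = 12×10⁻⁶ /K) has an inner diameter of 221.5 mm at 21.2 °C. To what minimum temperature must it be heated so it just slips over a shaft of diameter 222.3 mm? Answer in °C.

Required Δd = 222.3 − 221.5 = 0.8 mm
Δd = αd₀ΔT ⇒ ΔT = Δd/(αd₀) = 0.8 / (12×10⁻⁶ × 221.5) = 300.98 K
T_min = 21.2 + 300.98 = 322.18 °C

T = 322 °C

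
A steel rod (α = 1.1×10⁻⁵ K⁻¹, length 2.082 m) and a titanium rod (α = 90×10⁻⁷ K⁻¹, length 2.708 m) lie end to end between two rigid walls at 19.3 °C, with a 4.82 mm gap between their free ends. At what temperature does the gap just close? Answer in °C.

T = 121 °C

α₁L₁ = 2.2902×10⁻⁵ m/K, α₂L₂ = 2.4372×10⁻⁵ m/K → total 4.7274×10⁻⁵ m/K
ΔT = g/(α₁L₁+α₂L₂) = 4.82×10⁻³ / 4.7274×10⁻⁵ = 101.96 K
T = 19.3 + 101.96 = 121.26 °C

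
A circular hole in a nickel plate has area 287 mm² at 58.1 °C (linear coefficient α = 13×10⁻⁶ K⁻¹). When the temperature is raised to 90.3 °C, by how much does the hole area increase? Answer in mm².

Area coefficient ≈ 2α; |ΔT| = 32.2 K
ΔA = 2αA₀ΔT = 2(13×10⁻⁶)(287)(32.2) = 0.240 mm²

ΔA = 0.240 mm²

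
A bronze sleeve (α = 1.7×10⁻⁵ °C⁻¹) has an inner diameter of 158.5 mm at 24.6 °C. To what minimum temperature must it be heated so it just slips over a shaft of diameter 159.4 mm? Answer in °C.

T = 359 °C

Required Δd = 159.4 − 158.5 = 0.9 mm
Δd = αd₀ΔT ⇒ ΔT = Δd/(αd₀) = 0.9 / (1.7×10⁻⁵ × 158.5) = 334.01 K
T_min = 24.6 + 334.01 = 358.61 °C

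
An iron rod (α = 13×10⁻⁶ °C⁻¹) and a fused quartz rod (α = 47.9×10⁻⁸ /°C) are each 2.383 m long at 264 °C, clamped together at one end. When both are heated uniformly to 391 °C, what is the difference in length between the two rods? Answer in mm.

ΔT = 127 K
iron: ΔL = 13×10⁻⁶ × 2.383 m × 127 = 3.9343×10⁻³ m = 3.9343 mm
fused quartz: ΔL = 47.9×10⁻⁸ × 2.383 m × 127 = 1.4497×10⁻⁴ m = 0.14497 mm
difference = 3.9343 − 0.14497 = 3.78933 mm

3.79 mm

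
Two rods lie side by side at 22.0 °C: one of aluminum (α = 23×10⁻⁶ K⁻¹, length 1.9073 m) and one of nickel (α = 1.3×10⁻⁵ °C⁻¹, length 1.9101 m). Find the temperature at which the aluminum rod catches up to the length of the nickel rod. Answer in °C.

L₁(1 + α₁ΔT) = L₂(1 + α₂ΔT) ⇒ ΔT = (L₂ − L₁)/(α₁L₁ − α₂L₂)
L₂ − L₁ = 1.9101 − 1.9073 = 2.80×10⁻³ m
α₁L₁ − α₂L₂ = 23×10⁻⁶×1.9073 − 1.3×10⁻⁵×1.9101 = 1.90366×10⁻⁵ m/K
ΔT = 2.80×10⁻³ / 1.90366×10⁻⁵ = 147.085 K
T = 22.0 + 147.085 = 169.085 °C

T = 169.1 °C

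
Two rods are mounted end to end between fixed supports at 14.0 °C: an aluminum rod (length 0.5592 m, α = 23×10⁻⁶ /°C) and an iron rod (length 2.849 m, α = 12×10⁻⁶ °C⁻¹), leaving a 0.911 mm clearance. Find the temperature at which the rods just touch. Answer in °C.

T = 33.4 °C

α₁L₁ = 1.28616×10⁻⁵ m/K, α₂L₂ = 3.4188×10⁻⁵ m/K → total 4.70496×10⁻⁵ m/K
ΔT = g/(α₁L₁+α₂L₂) = 9.11×10⁻⁴ / 4.70496×10⁻⁵ = 19.363 K
T = 14.0 + 19.363 = 33.363 °C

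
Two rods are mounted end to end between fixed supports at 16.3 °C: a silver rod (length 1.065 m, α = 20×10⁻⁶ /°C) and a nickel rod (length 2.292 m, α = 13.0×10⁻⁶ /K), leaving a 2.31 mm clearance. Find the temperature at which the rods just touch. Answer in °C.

T = 61.5 °C

Gap closes when ΔL₁ + ΔL₂ = 2.31 mm = 2.31×10⁻³ m
(α₁L₁ + α₂L₂)ΔT = g
α₁L₁ + α₂L₂ = 20×10⁻⁶×1.065 + 13.0×10⁻⁶×2.292 = 5.1096×10⁻⁵ m/K
ΔT = 2.31×10⁻³ / 5.1096×10⁻⁵ = 45.209 K
T = 16.3 + 45.209 = 61.509 °C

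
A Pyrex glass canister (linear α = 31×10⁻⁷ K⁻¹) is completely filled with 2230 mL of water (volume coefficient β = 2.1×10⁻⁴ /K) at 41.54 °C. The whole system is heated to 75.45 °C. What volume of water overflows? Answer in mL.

15.2 mL

The canister also expands: β_container ≈ 3α = 9.3×10⁻⁶ /K
Net overflow = V₀(β_liq − 3α_cont)ΔT
β − 3α = 2.10×10⁻⁴ − 9.3×10⁻⁶ = 2.007×10⁻⁴ /K; ΔT = 33.91 K
ΔV = 2230 × 2.007×10⁻⁴ × 33.91 = 15.2 mL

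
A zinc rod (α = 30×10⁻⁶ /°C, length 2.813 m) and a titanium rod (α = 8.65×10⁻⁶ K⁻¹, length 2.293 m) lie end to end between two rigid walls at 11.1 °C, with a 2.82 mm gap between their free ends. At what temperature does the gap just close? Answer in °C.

T = 38.2 °C

α₁L₁ = 8.439×10⁻⁵ m/K, α₂L₂ = 1.983445×10⁻⁵ m/K → total 1.0422445×10⁻⁴ m/K
ΔT = g/(α₁L₁+α₂L₂) = 2.82×10⁻³ / 1.0422445×10⁻⁴ = 27.057 K
T = 11.1 + 27.057 = 38.157 °C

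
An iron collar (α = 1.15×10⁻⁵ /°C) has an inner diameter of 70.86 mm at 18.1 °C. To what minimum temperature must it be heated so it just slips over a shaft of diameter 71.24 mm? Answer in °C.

Required Δd = 71.24 − 70.86 = 0.38 mm
Δd = αd₀ΔT ⇒ ΔT = Δd/(αd₀) = 0.38 / (1.15×10⁻⁵ × 70.86) = 466.32 K
T_min = 18.1 + 466.32 = 484.42 °C

T = 484 °C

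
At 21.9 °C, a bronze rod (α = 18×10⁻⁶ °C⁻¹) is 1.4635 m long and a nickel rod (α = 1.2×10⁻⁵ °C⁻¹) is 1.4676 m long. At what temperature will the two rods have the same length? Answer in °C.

T = 491.4 °C

Equal length when α₁L₁ΔT − α₂L₂ΔT = L₂ − L₁ = 4.10×10⁻³ m
α₁L₁ = 2.6343×10⁻⁵, α₂L₂ = 1.76112×10⁻⁵ → Δ(αL) = 8.7318×10⁻⁶ m/K
ΔT = 4.10×10⁻³ / 8.7318×10⁻⁶ = 469.548 K, so T = 21.9 + 469.548 = 491.448 °C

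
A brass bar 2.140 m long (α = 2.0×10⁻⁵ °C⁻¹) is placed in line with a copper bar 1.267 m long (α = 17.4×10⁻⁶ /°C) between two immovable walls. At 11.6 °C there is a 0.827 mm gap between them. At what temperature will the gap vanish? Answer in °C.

T = 24.4 °C

Gap closes when ΔL₁ + ΔL₂ = 0.827 mm = 8.27×10⁻⁴ m
(α₁L₁ + α₂L₂)ΔT = g
α₁L₁ + α₂L₂ = 2.0×10⁻⁵×2.140 + 17.4×10⁻⁶×1.267 = 6.48458×10⁻⁵ m/K
ΔT = 8.27×10⁻⁴ / 6.48458×10⁻⁵ = 12.753 K
T = 11.6 + 12.753 = 24.353 °C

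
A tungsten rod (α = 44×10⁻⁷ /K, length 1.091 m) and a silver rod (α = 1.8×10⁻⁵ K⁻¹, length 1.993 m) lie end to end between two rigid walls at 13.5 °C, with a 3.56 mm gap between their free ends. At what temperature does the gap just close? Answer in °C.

T = 101 °C

Gap closes when ΔL₁ + ΔL₂ = 3.56 mm = 3.56×10⁻³ m
(α₁L₁ + α₂L₂)ΔT = g
α₁L₁ + α₂L₂ = 44×10⁻⁷×1.091 + 1.8×10⁻⁵×1.993 = 4.06744×10⁻⁵ m/K
ΔT = 3.56×10⁻³ / 4.06744×10⁻⁵ = 87.52 K
T = 13.5 + 87.52 = 101.02 °C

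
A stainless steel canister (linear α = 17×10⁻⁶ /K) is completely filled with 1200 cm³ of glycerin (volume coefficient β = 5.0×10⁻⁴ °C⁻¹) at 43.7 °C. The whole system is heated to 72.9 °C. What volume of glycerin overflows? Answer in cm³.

15.7 cm³

The canister also expands: β_container ≈ 3α = 5.1×10⁻⁵ /K
Net overflow = V₀(β_liq − 3α_cont)ΔT
β − 3α = 5.00×10⁻⁴ − 5.1×10⁻⁵ = 4.49×10⁻⁴ /K; ΔT = 29.2 K
ΔV = 1200 × 4.49×10⁻⁴ × 29.2 = 15.7 cm³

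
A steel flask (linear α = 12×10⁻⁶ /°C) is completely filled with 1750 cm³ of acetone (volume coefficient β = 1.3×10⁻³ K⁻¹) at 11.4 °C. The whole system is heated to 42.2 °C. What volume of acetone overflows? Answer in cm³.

The flask also expands: β_container ≈ 3α = 3.6×10⁻⁵ /K
Net overflow = V₀(β_liq − 3α_cont)ΔT
β − 3α = 1.30×10⁻³ − 3.6×10⁻⁵ = 1.264×10⁻³ /K; ΔT = 30.8 K
ΔV = 1750 × 1.264×10⁻³ × 30.8 = 68.1 cm³

68.1 cm³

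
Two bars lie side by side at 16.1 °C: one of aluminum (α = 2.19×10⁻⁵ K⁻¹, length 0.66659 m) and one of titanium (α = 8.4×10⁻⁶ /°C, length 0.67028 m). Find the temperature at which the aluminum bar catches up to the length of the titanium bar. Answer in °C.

L₁(1 + α₁ΔT) = L₂(1 + α₂ΔT) ⇒ ΔT = (L₂ − L₁)/(α₁L₁ − α₂L₂)
L₂ − L₁ = 0.67028 − 0.66659 = 3.69×10⁻³ m
α₁L₁ − α₂L₂ = 2.19×10⁻⁵×0.66659 − 8.4×10⁻⁶×0.67028 = 8.967969×10⁻⁶ m/K
ΔT = 3.69×10⁻³ / 8.967969×10⁻⁶ = 411.464 K
T = 16.1 + 411.464 = 427.564 °C

T = 427.6 °C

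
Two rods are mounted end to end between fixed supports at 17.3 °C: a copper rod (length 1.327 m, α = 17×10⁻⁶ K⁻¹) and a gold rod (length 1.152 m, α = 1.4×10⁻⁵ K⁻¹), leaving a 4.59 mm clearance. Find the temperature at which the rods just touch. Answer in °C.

T = 136 °C

α₁L₁ = 2.2559×10⁻⁵ m/K, α₂L₂ = 1.6128×10⁻⁵ m/K → total 3.8687×10⁻⁵ m/K
ΔT = g/(α₁L₁+α₂L₂) = 4.59×10⁻³ / 3.8687×10⁻⁵ = 118.64 K
T = 17.3 + 118.64 = 135.94 °C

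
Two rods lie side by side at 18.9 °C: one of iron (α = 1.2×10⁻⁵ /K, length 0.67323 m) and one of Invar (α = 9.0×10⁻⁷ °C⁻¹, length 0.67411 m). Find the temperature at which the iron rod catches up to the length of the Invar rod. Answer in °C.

L₁(1 + α₁ΔT) = L₂(1 + α₂ΔT) ⇒ ΔT = (L₂ − L₁)/(α₁L₁ − α₂L₂)
L₂ − L₁ = 0.67411 − 0.67323 = 8.80×10⁻⁴ m
α₁L₁ − α₂L₂ = 1.2×10⁻⁵×0.67323 − 9.0×10⁻⁷×0.67411 = 7.472061×10⁻⁶ m/K
ΔT = 8.80×10⁻⁴ / 7.472061×10⁻⁶ = 117.772 K
T = 18.9 + 117.772 = 136.672 °C

T = 136.7 °C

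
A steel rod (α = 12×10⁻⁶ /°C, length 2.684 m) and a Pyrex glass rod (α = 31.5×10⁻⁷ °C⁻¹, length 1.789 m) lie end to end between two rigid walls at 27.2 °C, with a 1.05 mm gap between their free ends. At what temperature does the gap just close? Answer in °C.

α₁L₁ = 3.2208×10⁻⁵ m/K, α₂L₂ = 5.63535×10⁻⁶ m/K → total 3.784335×10⁻⁵ m/K
ΔT = g/(α₁L₁+α₂L₂) = 1.05×10⁻³ / 3.784335×10⁻⁵ = 27.746 K
T = 27.2 + 27.746 = 54.946 °C

T = 54.9 °C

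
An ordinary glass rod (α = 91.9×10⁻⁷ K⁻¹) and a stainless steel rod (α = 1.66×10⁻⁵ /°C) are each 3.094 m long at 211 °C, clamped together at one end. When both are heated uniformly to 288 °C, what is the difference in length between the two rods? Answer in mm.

ΔT = 77 K
ordinary glass: ΔL = 91.9×10⁻⁷ × 3.094 m × 77 = 2.1894×10⁻³ m = 2.1894 mm
stainless steel: ΔL = 1.66×10⁻⁵ × 3.094 m × 77 = 3.9548×10⁻³ m = 3.9548 mm
difference = 3.9548 − 2.1894 = 1.7654 mm

1.77 mm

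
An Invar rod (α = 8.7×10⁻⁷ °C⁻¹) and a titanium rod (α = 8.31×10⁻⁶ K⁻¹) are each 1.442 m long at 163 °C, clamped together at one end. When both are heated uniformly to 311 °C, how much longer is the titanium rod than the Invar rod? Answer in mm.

ΔT = 148 K
Invar: ΔL = 8.7×10⁻⁷ × 1.442 m × 148 = 1.8567×10⁻⁴ m = 0.18567 mm
titanium: ΔL = 8.31×10⁻⁶ × 1.442 m × 148 = 1.7735×10⁻³ m = 1.7735 mm
difference = 1.7735 − 0.18567 = 1.58783 mm

1.59 mm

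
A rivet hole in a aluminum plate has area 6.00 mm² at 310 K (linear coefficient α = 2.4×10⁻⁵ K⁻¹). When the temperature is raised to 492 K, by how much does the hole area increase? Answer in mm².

ΔA = 0.0524 mm²

Area coefficient ≈ 2α; |ΔT| = 182 K
ΔA = 2αA₀ΔT = 2(2.4×10⁻⁵)(6.00)(182) = 0.0524 mm²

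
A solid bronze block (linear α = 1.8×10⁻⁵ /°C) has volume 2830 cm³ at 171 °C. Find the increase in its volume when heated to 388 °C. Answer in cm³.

Isotropic solid: β ≈ 3α = 5.4×10⁻⁵ /K; ΔT = 217 K
ΔV = 3αV₀ΔT = 3(1.8×10⁻⁵)(2830)(217) = 33.2 cm³

ΔV = 33.2 cm³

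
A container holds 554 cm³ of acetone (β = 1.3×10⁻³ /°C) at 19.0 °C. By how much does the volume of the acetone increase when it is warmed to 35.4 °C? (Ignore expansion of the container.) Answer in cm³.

|ΔT| = |35.4 − 19.0| = 16.4 K
ΔV = βV₀ΔT = (1.3×10⁻³)(554)(16.4) = 11.8 cm³

ΔV = 11.8 cm³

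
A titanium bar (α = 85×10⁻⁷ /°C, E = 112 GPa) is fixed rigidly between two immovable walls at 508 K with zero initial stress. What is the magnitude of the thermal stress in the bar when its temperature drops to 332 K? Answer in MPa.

Fully constrained: the free strain ε = αΔT is blocked, so σ = Eε = EαΔT.
|ΔT| = 176 K
σ = 112×10⁹ × 85×10⁻⁷ × 176 = 1.68×10⁸ Pa

σ = 168 MPa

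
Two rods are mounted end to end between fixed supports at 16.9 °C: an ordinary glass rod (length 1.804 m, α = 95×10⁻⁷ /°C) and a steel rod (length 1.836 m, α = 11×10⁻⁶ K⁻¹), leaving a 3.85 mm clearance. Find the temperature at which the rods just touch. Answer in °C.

α₁L₁ = 1.7138×10⁻⁵ m/K, α₂L₂ = 2.0196×10⁻⁵ m/K → total 3.7334×10⁻⁵ m/K
ΔT = g/(α₁L₁+α₂L₂) = 3.85×10⁻³ / 3.7334×10⁻⁵ = 103.12 K
T = 16.9 + 103.12 = 120.02 °C

T = 120 °C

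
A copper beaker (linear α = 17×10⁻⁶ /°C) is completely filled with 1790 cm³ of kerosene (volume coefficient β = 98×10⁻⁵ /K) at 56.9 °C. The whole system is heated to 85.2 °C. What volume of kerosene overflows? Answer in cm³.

The beaker also expands: β_container ≈ 3α = 5.1×10⁻⁵ /K
Net overflow = V₀(β_liq − 3α_cont)ΔT
β − 3α = 9.80×10⁻⁴ − 5.1×10⁻⁵ = 9.29×10⁻⁴ /K; ΔT = 28.3 K
ΔV = 1790 × 9.29×10⁻⁴ × 28.3 = 47.1 cm³

47.1 cm³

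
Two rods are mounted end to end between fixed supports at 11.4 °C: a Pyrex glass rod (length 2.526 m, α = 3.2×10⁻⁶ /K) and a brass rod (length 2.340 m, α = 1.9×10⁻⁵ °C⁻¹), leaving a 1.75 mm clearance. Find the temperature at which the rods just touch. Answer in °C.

T = 44.7 °C

Gap closes when ΔL₁ + ΔL₂ = 1.75 mm = 1.75×10⁻³ m
(α₁L₁ + α₂L₂)ΔT = g
α₁L₁ + α₂L₂ = 3.2×10⁻⁶×2.526 + 1.9×10⁻⁵×2.340 = 5.25432×10⁻⁵ m/K
ΔT = 1.75×10⁻³ / 5.25432×10⁻⁵ = 33.306 K
T = 11.4 + 33.306 = 44.706 °C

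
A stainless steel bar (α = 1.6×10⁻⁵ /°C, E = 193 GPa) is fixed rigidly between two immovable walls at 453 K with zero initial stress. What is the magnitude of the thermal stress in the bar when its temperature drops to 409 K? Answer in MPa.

σ = 136 MPa

Fully constrained: the free strain ε = αΔT is blocked, so σ = Eε = EαΔT.
|ΔT| = 44 K
σ = 193×10⁹ × 1.6×10⁻⁵ × 44 = 1.36×10⁸ Pa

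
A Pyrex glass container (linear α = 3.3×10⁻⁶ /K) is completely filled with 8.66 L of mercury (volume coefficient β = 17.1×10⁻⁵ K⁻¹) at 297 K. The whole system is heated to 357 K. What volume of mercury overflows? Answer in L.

The container also expands: β_container ≈ 3α = 9.9×10⁻⁶ /K
Net overflow = V₀(β_liq − 3α_cont)ΔT
β − 3α = 1.71×10⁻⁴ − 9.9×10⁻⁶ = 1.611×10⁻⁴ /K; ΔT = 60 K
ΔV = 8.66 × 1.611×10⁻⁴ × 60 = 0.0837 L

0.0837 L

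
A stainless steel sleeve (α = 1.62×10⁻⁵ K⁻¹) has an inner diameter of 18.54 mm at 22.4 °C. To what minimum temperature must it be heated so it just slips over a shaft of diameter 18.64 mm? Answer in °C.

T = 355 °C

Required Δd = 18.64 − 18.54 = 0.10 mm
Δd = αd₀ΔT ⇒ ΔT = Δd/(αd₀) = 0.10 / (1.62×10⁻⁵ × 18.54) = 332.95 K
T_min = 22.4 + 332.95 = 355.35 °C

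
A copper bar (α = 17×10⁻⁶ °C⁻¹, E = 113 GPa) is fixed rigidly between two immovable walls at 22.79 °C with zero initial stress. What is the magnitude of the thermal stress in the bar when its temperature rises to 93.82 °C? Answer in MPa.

σ = 136 MPa

Fully constrained: the free strain ε = αΔT is blocked, so σ = Eε = EαΔT.
|ΔT| = 71.03 K
σ = 113×10⁹ × 17×10⁻⁶ × 71.03 = 1.36×10⁸ Pa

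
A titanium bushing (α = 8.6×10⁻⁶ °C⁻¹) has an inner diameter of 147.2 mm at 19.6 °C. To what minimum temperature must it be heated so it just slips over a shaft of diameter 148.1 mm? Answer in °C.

Required Δd = 148.1 − 147.2 = 0.9 mm
Δd = αd₀ΔT ⇒ ΔT = Δd/(αd₀) = 0.9 / (8.6×10⁻⁶ × 147.2) = 710.95 K
T_min = 19.6 + 710.95 = 730.55 °C

T = 731 °C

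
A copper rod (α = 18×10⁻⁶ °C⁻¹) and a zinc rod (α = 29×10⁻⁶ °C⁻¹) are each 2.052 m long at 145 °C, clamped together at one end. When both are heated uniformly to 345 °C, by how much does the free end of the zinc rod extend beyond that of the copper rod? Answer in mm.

ΔT = 200 K
copper: ΔL = 18×10⁻⁶ × 2.052 m × 200 = 7.3872×10⁻³ m = 7.3872 mm
zinc: ΔL = 29×10⁻⁶ × 2.052 m × 200 = 1.1902×10⁻² m = 11.902 mm
difference = 11.902 − 7.3872 = 4.5148 mm

4.51 mm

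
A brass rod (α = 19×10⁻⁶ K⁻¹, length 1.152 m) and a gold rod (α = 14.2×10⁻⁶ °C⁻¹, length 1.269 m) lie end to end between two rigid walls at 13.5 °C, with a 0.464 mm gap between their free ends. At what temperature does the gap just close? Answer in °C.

T = 25.1 °C

α₁L₁ = 2.1888×10⁻⁵ m/K, α₂L₂ = 1.80198×10⁻⁵ m/K → total 3.99078×10⁻⁵ m/K
ΔT = g/(α₁L₁+α₂L₂) = 4.64×10⁻⁴ / 3.99078×10⁻⁵ = 11.627 K
T = 13.5 + 11.627 = 25.127 °C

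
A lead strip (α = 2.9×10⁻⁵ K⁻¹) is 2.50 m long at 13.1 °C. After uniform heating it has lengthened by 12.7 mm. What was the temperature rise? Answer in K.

ΔT = 175 K

ΔL = αL₀ΔT ⇒ ΔT = ΔL / (αL₀)
ΔT = 12.7×10⁻³ m / (2.9×10⁻⁵ × 2.50 m) = 175.17 K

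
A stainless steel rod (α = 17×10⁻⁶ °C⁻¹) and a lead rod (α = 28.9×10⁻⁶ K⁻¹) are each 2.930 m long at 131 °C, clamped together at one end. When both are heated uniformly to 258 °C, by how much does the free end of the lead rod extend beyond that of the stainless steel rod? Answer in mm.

ΔT = 127 K
stainless steel: ΔL = 17×10⁻⁶ × 2.930 m × 127 = 6.3259×10⁻³ m = 6.3259 mm
lead: ΔL = 28.9×10⁻⁶ × 2.930 m × 127 = 1.0754×10⁻² m = 10.754 mm
difference = 10.754 − 6.3259 = 4.4281 mm

4.43 mm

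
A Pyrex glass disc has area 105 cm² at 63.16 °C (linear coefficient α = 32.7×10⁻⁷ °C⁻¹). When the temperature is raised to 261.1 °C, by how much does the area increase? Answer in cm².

Area coefficient ≈ 2α; |ΔT| = 197.94 K
ΔA = 2αA₀ΔT = 2(32.7×10⁻⁷)(105)(197.94) = 0.136 cm²

ΔA = 0.136 cm²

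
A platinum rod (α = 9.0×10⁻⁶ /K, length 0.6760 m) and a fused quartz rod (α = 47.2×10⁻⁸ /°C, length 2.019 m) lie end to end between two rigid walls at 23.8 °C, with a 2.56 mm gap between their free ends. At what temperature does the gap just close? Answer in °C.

T = 388 °C

Gap closes when ΔL₁ + ΔL₂ = 2.56 mm = 2.56×10⁻³ m
(α₁L₁ + α₂L₂)ΔT = g
α₁L₁ + α₂L₂ = 9.0×10⁻⁶×0.6760 + 47.2×10⁻⁸×2.019 = 7.036968×10⁻⁶ m/K
ΔT = 2.56×10⁻³ / 7.036968×10⁻⁶ = 363.79 K
T = 23.8 + 363.79 = 387.59 °C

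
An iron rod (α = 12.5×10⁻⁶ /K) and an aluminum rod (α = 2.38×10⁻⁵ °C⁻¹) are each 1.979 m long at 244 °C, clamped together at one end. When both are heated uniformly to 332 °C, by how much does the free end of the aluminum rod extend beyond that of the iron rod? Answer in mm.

ΔT = 88 K
iron: ΔL = 12.5×10⁻⁶ × 1.979 m × 88 = 2.1769×10⁻³ m = 2.1769 mm
aluminum: ΔL = 2.38×10⁻⁵ × 1.979 m × 88 = 4.1448×10⁻³ m = 4.1448 mm
difference = 4.1448 − 2.1769 = 1.9679 mm

1.97 mm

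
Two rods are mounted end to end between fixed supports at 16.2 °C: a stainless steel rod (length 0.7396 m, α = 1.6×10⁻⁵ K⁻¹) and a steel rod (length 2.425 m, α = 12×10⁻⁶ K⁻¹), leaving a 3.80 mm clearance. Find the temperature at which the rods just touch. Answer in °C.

α₁L₁ = 1.18336×10⁻⁵ m/K, α₂L₂ = 2.910×10⁻⁵ m/K → total 4.09336×10⁻⁵ m/K
ΔT = g/(α₁L₁+α₂L₂) = 3.80×10⁻³ / 4.09336×10⁻⁵ = 92.83 K
T = 16.2 + 92.83 = 109.03 °C

T = 109 °C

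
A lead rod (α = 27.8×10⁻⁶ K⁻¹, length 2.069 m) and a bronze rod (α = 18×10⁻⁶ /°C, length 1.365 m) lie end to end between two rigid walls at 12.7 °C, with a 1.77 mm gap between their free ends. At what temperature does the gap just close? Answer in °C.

T = 34.3 °C

Gap closes when ΔL₁ + ΔL₂ = 1.77 mm = 1.77×10⁻³ m
(α₁L₁ + α₂L₂)ΔT = g
α₁L₁ + α₂L₂ = 27.8×10⁻⁶×2.069 + 18×10⁻⁶×1.365 = 8.20882×10⁻⁵ m/K
ΔT = 1.77×10⁻³ / 8.20882×10⁻⁵ = 21.562 K
T = 12.7 + 21.562 = 34.262 °C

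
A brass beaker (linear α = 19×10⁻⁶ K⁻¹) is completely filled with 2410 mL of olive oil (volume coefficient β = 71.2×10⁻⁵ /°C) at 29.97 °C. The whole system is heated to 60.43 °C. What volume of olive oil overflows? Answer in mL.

The beaker also expands: β_container ≈ 3α = 5.7×10⁻⁵ /K
Net overflow = V₀(β_liq − 3α_cont)ΔT
β − 3α = 7.12×10⁻⁴ − 5.7×10⁻⁵ = 6.55×10⁻⁴ /K; ΔT = 30.46 K
ΔV = 2410 × 6.55×10⁻⁴ × 30.46 = 48.1 mL

48.1 mL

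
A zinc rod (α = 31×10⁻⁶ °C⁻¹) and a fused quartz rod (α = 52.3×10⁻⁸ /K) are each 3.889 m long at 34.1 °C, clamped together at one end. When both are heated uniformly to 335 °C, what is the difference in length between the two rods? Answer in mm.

35.7 mm

ΔT = 300.9 K
zinc: ΔL = 31×10⁻⁶ × 3.889 m × 300.9 = 3.6276×10⁻² m = 36.276 mm
fused quartz: ΔL = 52.3×10⁻⁸ × 3.889 m × 300.9 = 6.1201×10⁻⁴ m = 0.61201 mm
difference = 36.276 − 0.61201 = 35.66399 mm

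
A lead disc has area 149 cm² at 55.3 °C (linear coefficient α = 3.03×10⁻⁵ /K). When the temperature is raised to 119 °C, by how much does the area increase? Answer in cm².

ΔA = 0.575 cm²

Area coefficient ≈ 2α; |ΔT| = 63.7 K
ΔA = 2αA₀ΔT = 2(3.03×10⁻⁵)(149)(63.7) = 0.575 cm²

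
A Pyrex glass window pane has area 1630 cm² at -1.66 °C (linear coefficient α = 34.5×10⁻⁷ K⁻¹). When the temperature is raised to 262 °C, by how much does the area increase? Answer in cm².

ΔA = 2.97 cm²

Area coefficient ≈ 2α; |ΔT| = 263.66 K
ΔA = 2αA₀ΔT = 2(34.5×10⁻⁷)(1630)(263.66) = 2.97 cm²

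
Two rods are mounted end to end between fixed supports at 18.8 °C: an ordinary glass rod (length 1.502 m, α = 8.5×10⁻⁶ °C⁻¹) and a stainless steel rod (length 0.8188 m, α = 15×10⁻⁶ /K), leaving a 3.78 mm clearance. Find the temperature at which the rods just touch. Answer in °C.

T = 170 °C

Gap closes when ΔL₁ + ΔL₂ = 3.78 mm = 3.78×10⁻³ m
(α₁L₁ + α₂L₂)ΔT = g
α₁L₁ + α₂L₂ = 8.5×10⁻⁶×1.502 + 15×10⁻⁶×0.8188 = 2.5049×10⁻⁵ m/K
ΔT = 3.78×10⁻³ / 2.5049×10⁻⁵ = 150.90 K
T = 18.8 + 150.90 = 169.70 °C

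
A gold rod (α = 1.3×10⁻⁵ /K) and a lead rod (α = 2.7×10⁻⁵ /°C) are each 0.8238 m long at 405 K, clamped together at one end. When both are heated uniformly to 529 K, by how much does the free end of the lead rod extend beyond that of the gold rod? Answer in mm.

1.43 mm

ΔT = 124 K
gold: ΔL = 1.3×10⁻⁵ × 0.8238 m × 124 = 1.3280×10⁻³ m = 1.3280 mm
lead: ΔL = 2.7×10⁻⁵ × 0.8238 m × 124 = 2.7581×10⁻³ m = 2.7581 mm
difference = 2.7581 − 1.3280 = 1.4301 mm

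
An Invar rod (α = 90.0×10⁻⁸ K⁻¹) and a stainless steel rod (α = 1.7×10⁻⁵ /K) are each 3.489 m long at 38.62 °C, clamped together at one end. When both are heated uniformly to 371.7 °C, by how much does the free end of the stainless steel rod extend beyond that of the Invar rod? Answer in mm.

ΔT = 333.08 K
Invar: ΔL = 90.0×10⁻⁸ × 3.489 m × 333.08 = 1.0459×10⁻³ m = 1.0459 mm
stainless steel: ΔL = 1.7×10⁻⁵ × 3.489 m × 333.08 = 1.9756×10⁻² m = 19.756 mm
difference = 19.756 − 1.0459 = 18.7101 mm

18.7 mm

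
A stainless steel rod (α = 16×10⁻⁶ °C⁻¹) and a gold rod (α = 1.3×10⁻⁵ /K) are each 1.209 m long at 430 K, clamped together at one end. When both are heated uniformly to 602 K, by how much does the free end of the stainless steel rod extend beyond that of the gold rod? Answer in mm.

ΔT = 172 K
stainless steel: ΔL = 16×10⁻⁶ × 1.209 m × 172 = 3.3272×10⁻³ m = 3.3272 mm
gold: ΔL = 1.3×10⁻⁵ × 1.209 m × 172 = 2.7033×10⁻³ m = 2.7033 mm
difference = 3.3272 − 2.7033 = 0.6239 mm

0.624 mm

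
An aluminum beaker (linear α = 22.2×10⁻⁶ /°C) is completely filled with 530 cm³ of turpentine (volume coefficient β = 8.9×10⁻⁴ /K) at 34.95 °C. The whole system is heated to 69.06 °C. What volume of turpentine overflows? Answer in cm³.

14.9 cm³

The beaker also expands: β_container ≈ 3α = 6.66×10⁻⁵ /K
Net overflow = V₀(β_liq − 3α_cont)ΔT
β − 3α = 8.90×10⁻⁴ − 6.66×10⁻⁵ = 8.234×10⁻⁴ /K; ΔT = 34.11 K
ΔV = 530 × 8.234×10⁻⁴ × 34.11 = 14.9 cm³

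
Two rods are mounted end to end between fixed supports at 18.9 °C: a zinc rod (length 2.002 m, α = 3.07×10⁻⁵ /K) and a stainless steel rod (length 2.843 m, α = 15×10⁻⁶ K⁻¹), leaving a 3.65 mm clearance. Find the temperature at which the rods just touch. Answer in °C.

Gap closes when ΔL₁ + ΔL₂ = 3.65 mm = 3.65×10⁻³ m
(α₁L₁ + α₂L₂)ΔT = g
α₁L₁ + α₂L₂ = 3.07×10⁻⁵×2.002 + 15×10⁻⁶×2.843 = 1.041064×10⁻⁴ m/K
ΔT = 3.65×10⁻³ / 1.041064×10⁻⁴ = 35.060 K
T = 18.9 + 35.060 = 53.960 °C

T = 54.0 °C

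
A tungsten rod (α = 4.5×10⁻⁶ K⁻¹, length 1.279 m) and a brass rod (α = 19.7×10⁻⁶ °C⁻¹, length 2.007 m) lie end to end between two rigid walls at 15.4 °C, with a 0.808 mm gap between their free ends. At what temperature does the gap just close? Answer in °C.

α₁L₁ = 5.7555×10⁻⁶ m/K, α₂L₂ = 3.95379×10⁻⁵ m/K → total 4.52934×10⁻⁵ m/K
ΔT = g/(α₁L₁+α₂L₂) = 8.08×10⁻⁴ / 4.52934×10⁻⁵ = 17.839 K
T = 15.4 + 17.839 = 33.239 °C

T = 33.2 °C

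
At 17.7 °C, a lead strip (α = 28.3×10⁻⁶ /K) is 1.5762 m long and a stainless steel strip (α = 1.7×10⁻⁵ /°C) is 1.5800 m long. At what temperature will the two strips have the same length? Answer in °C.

L₁(1 + α₁ΔT) = L₂(1 + α₂ΔT) ⇒ ΔT = (L₂ − L₁)/(α₁L₁ − α₂L₂)
L₂ − L₁ = 1.5800 − 1.5762 = 3.80×10⁻³ m
α₁L₁ − α₂L₂ = 28.3×10⁻⁶×1.5762 − 1.7×10⁻⁵×1.5800 = 1.774646×10⁻⁵ m/K
ΔT = 3.80×10⁻³ / 1.774646×10⁻⁵ = 214.127 K
T = 17.7 + 214.127 = 231.827 °C

T = 231.8 °C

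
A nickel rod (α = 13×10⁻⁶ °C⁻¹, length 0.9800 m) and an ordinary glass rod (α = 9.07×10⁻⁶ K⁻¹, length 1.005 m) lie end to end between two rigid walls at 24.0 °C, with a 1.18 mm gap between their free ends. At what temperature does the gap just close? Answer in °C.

T = 78.0 °C

α₁L₁ = 1.274×10⁻⁵ m/K, α₂L₂ = 9.11535×10⁻⁶ m/K → total 2.185535×10⁻⁵ m/K
ΔT = g/(α₁L₁+α₂L₂) = 1.18×10⁻³ / 2.185535×10⁻⁵ = 53.991 K
T = 24.0 + 53.991 = 77.991 °C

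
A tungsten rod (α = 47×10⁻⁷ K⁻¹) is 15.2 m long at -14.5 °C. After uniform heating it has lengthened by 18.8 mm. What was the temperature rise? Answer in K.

ΔT = 263 K

ΔL = αL₀ΔT ⇒ ΔT = ΔL / (αL₀)
ΔT = 18.8×10⁻³ m / (47×10⁻⁷ × 15.2 m) = 263.16 K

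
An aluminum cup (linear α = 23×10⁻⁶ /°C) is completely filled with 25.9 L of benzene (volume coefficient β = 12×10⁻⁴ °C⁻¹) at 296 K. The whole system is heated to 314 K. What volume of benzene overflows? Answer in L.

0.527 L

The cup also expands: β_container ≈ 3α = 6.9×10⁻⁵ /K
Net overflow = V₀(β_liq − 3α_cont)ΔT
β − 3α = 1.20×10⁻³ − 6.9×10⁻⁵ = 1.131×10⁻³ /K; ΔT = 18 K
ΔV = 25.9 × 1.131×10⁻³ × 18 = 0.527 L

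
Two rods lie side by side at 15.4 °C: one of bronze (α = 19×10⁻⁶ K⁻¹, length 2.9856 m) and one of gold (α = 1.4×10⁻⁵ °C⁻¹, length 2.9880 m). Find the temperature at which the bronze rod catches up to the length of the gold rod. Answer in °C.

T = 176.5 °C

Equal length when α₁L₁ΔT − α₂L₂ΔT = L₂ − L₁ = 2.40×10⁻³ m
α₁L₁ = 5.67264×10⁻⁵, α₂L₂ = 4.1832×10⁻⁵ → Δ(αL) = 1.48944×10⁻⁵ m/K
ΔT = 2.40×10⁻³ / 1.48944×10⁻⁵ = 161.134 K, so T = 15.4 + 161.134 = 176.534 °C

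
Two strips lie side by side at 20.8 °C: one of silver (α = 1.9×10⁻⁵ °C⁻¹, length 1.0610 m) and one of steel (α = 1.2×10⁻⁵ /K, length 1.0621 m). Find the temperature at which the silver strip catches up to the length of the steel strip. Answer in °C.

T = 169.2 °C

L₁(1 + α₁ΔT) = L₂(1 + α₂ΔT) ⇒ ΔT = (L₂ − L₁)/(α₁L₁ − α₂L₂)
L₂ − L₁ = 1.0621 − 1.0610 = 1.10×10⁻³ m
α₁L₁ − α₂L₂ = 1.9×10⁻⁵×1.0610 − 1.2×10⁻⁵×1.0621 = 7.4138×10⁻⁶ m/K
ΔT = 1.10×10⁻³ / 7.4138×10⁻⁶ = 148.372 K
T = 20.8 + 148.372 = 169.172 °C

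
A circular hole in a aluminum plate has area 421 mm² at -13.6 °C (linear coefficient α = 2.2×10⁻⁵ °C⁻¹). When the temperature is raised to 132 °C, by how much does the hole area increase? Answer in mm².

Area coefficient ≈ 2α; |ΔT| = 145.6 K
ΔA = 2αA₀ΔT = 2(2.2×10⁻⁵)(421)(145.6) = 2.70 mm²

ΔA = 2.70 mm²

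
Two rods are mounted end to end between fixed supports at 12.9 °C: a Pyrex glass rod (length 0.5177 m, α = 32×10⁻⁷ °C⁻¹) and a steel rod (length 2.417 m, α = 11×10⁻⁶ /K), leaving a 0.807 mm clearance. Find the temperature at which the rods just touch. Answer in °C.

T = 41.5 °C

α₁L₁ = 1.65664×10⁻⁶ m/K, α₂L₂ = 2.6587×10⁻⁵ m/K → total 2.824364×10⁻⁵ m/K
ΔT = g/(α₁L₁+α₂L₂) = 8.07×10⁻⁴ / 2.824364×10⁻⁵ = 28.573 K
T = 12.9 + 28.573 = 41.473 °C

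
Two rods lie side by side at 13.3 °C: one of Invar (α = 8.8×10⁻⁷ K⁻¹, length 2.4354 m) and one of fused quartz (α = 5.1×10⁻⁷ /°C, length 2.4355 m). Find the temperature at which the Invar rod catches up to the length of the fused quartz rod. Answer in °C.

T = 124.3 °C

Equal length when α₁L₁ΔT − α₂L₂ΔT = L₂ − L₁ = 1.00×10⁻⁴ m
α₁L₁ = 2.143152×10⁻⁶, α₂L₂ = 1.242105×10⁻⁶ → Δ(αL) = 9.01047×10⁻⁷ m/K
ΔT = 1.00×10⁻⁴ / 9.01047×10⁻⁷ = 110.982 K, so T = 13.3 + 110.982 = 124.282 °C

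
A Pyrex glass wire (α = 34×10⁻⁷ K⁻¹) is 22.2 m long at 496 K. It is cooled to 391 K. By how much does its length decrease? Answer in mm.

|ΔT| = |391 − 496| = 105 K
ΔL = αL₀ΔT = (34×10⁻⁷)(22.2)(105) = 7.93×10⁻³ m

ΔL = 7.93 mm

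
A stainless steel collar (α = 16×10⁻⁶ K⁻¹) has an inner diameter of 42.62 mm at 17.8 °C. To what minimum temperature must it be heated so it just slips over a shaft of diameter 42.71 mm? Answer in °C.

Required Δd = 42.71 − 42.62 = 0.09 mm
Δd = αd₀ΔT ⇒ ΔT = Δd/(αd₀) = 0.09 / (16×10⁻⁶ × 42.62) = 131.98 K
T_min = 17.8 + 131.98 = 149.78 °C

T = 150 °C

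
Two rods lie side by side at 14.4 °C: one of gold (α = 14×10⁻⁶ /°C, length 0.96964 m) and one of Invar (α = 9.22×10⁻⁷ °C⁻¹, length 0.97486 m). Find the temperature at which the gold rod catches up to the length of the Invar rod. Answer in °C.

Equal length when α₁L₁ΔT − α₂L₂ΔT = L₂ − L₁ = 5.22×10⁻³ m
α₁L₁ = 1.357496×10⁻⁵, α₂L₂ = 8.9882092×10⁻⁷ → Δ(αL) = 1.267613908×10⁻⁵ m/K
ΔT = 5.22×10⁻³ / 1.267613908×10⁻⁵ = 411.797 K, so T = 14.4 + 411.797 = 426.197 °C

T = 426.2 °C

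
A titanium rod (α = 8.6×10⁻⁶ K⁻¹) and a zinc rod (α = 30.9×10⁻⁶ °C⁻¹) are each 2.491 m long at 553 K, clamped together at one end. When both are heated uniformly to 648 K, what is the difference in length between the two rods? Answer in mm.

5.28 mm

ΔT = 95 K
titanium: ΔL = 8.6×10⁻⁶ × 2.491 m × 95 = 2.0351×10⁻³ m = 2.0351 mm
zinc: ΔL = 30.9×10⁻⁶ × 2.491 m × 95 = 7.3123×10⁻³ m = 7.3123 mm
difference = 7.3123 − 2.0351 = 5.2772 mm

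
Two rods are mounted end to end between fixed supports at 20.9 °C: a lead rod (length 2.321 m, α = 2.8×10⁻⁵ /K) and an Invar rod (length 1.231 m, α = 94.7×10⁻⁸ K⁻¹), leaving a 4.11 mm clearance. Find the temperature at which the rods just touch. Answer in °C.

T = 83.0 °C

Gap closes when ΔL₁ + ΔL₂ = 4.11 mm = 4.11×10⁻³ m
(α₁L₁ + α₂L₂)ΔT = g
α₁L₁ + α₂L₂ = 2.8×10⁻⁵×2.321 + 94.7×10⁻⁸×1.231 = 6.6153757×10⁻⁵ m/K
ΔT = 4.11×10⁻³ / 6.6153757×10⁻⁵ = 62.128 K
T = 20.9 + 62.128 = 83.028 °C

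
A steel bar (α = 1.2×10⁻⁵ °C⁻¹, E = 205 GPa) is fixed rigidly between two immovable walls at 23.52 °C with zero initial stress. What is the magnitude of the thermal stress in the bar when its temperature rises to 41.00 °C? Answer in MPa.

Fully constrained: the free strain ε = αΔT is blocked, so σ = Eε = EαΔT.
|ΔT| = 17.48 K
σ = 205×10⁹ × 1.2×10⁻⁵ × 17.48 = 4.30×10⁷ Pa

σ = 43.0 MPa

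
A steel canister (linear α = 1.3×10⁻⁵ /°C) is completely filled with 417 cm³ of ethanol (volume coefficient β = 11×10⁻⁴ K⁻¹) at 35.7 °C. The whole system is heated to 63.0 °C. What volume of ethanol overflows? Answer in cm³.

12.1 cm³

The canister also expands: β_container ≈ 3α = 3.9×10⁻⁵ /K
Net overflow = V₀(β_liq − 3α_cont)ΔT
β − 3α = 1.10×10⁻³ − 3.9×10⁻⁵ = 1.061×10⁻³ /K; ΔT = 27.3 K
ΔV = 417 × 1.061×10⁻³ × 27.3 = 12.1 cm³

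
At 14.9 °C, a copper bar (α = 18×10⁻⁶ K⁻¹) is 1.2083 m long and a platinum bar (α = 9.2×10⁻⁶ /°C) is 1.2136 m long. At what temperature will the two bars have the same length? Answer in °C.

L₁(1 + α₁ΔT) = L₂(1 + α₂ΔT) ⇒ ΔT = (L₂ − L₁)/(α₁L₁ − α₂L₂)
L₂ − L₁ = 1.2136 − 1.2083 = 5.30×10⁻³ m
α₁L₁ − α₂L₂ = 18×10⁻⁶×1.2083 − 9.2×10⁻⁶×1.2136 = 1.058428×10⁻⁵ m/K
ΔT = 5.30×10⁻³ / 1.058428×10⁻⁵ = 500.743 K
T = 14.9 + 500.743 = 515.643 °C

T = 515.6 °C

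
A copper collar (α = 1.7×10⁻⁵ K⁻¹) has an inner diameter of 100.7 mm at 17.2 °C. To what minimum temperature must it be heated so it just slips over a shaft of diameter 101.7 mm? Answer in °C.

T = 601 °C

Required Δd = 101.7 − 100.7 = 1.0 mm
Δd = αd₀ΔT ⇒ ΔT = Δd/(αd₀) = 1.0 / (1.7×10⁻⁵ × 100.7) = 584.15 K
T_min = 17.2 + 584.15 = 601.35 °C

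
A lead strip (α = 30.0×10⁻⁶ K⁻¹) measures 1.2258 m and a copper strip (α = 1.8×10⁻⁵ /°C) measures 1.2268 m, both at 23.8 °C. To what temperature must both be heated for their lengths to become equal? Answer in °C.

T = 91.87 °C

L₁(1 + α₁ΔT) = L₂(1 + α₂ΔT) ⇒ ΔT = (L₂ − L₁)/(α₁L₁ − α₂L₂)
L₂ − L₁ = 1.2268 − 1.2258 = 1.00×10⁻³ m
α₁L₁ − α₂L₂ = 30.0×10⁻⁶×1.2258 − 1.8×10⁻⁵×1.2268 = 1.46916×10⁻⁵ m/K
ΔT = 1.00×10⁻³ / 1.46916×10⁻⁵ = 68.0661 K
T = 23.8 + 68.0661 = 91.8661 °C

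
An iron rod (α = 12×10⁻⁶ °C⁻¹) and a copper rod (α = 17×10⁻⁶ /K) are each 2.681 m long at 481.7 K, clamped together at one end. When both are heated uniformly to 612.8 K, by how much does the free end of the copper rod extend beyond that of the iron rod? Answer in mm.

ΔT = 131.1 K
iron: ΔL = 12×10⁻⁶ × 2.681 m × 131.1 = 4.2177×10⁻³ m = 4.2177 mm
copper: ΔL = 17×10⁻⁶ × 2.681 m × 131.1 = 5.9751×10⁻³ m = 5.9751 mm
difference = 5.9751 − 4.2177 = 1.7574 mm

1.76 mm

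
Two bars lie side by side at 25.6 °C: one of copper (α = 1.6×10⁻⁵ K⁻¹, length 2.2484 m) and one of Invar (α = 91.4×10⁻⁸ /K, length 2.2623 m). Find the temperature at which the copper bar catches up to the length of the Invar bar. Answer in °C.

T = 435.5 °C

Equal length when α₁L₁ΔT − α₂L₂ΔT = L₂ − L₁ = 1.39×10⁻² m
α₁L₁ = 3.59744×10⁻⁵, α₂L₂ = 2.0677422×10⁻⁶ → Δ(αL) = 3.39066578×10⁻⁵ m/K
ΔT = 1.39×10⁻² / 3.39066578×10⁻⁵ = 409.949 K, so T = 25.6 + 409.949 = 435.549 °C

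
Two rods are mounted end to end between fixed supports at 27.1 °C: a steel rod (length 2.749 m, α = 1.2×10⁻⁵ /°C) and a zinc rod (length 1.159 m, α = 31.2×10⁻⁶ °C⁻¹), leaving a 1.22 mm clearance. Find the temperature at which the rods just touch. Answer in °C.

T = 44.7 °C

α₁L₁ = 3.2988×10⁻⁵ m/K, α₂L₂ = 3.61608×10⁻⁵ m/K → total 6.91488×10⁻⁵ m/K
ΔT = g/(α₁L₁+α₂L₂) = 1.22×10⁻³ / 6.91488×10⁻⁵ = 17.643 K
T = 27.1 + 17.643 = 44.743 °C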